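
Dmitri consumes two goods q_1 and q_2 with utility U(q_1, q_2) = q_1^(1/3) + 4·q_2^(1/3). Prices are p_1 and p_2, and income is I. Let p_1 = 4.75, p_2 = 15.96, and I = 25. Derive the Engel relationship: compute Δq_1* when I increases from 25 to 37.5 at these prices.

From the CES first-order condition, (1/4)·(q_2/q_1)^(2/3) = p_1/p_2.
Solve for the ratio: q_2/q_1 = [4·p_1/p_2]^(1.5).
Substitute q_2 = (q_2/q_1)·q_1 into the budget: q_1* = I/(p_1 + p_2·(q_2/q_1)).
Numerically q_2/q_1 = 1.298916, so q_1* = 25/(4.75 + 15.96·1.298916) = 0.9811.
At I' = 37.5: q_1* = 1.4717. Change: 1.4717 − 0.9811 = 0.4906.

Δq_1* = 0.4906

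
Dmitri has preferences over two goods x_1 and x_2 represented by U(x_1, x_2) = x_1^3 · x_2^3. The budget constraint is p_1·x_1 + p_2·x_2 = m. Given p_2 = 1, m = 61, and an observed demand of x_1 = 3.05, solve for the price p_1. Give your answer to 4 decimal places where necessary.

p_1 = 10

Tangency: MRS = x_2/x_1 = p_1/p_2.
So 3·p_2·x_2 = 3·p_1·x_1; combined with the budget, a share 0.5 of income goes to x_1.
Demand: x_1*(p_1,p_2,m) = 0.5·m/p_1 and x_2* = 0.5·m/p_2.
Set x_1* = 3.05 in the demand function and solve for p_1: p_1 = 10.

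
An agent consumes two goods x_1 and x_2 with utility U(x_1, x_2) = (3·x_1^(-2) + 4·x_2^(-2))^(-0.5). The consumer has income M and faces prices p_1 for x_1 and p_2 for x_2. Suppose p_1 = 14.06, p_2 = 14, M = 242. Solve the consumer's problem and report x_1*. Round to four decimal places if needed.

Substitute x_2 = (x_2/x_1)·x_1 into the budget: x_1* = M/(p_1 + p_2·(x_2/x_1)).
Numerically x_2/x_1 = 1.102213, so x_1* = 242/(14.06 + 14·1.102213) = 8.2059.

x_1* = 8.2059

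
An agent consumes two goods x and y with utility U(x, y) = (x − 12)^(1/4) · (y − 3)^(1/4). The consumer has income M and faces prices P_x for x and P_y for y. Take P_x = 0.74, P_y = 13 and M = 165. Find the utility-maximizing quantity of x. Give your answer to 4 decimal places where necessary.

x* = 91.1351

Substituting into the budget: x* = 12 + 0.5·(M − 12·P_x − 3·P_y)/P_x, and y* = 3 + 0.5·(…)/P_y.
Discretionary income = 165 − 12·0.74 − 3·13 = 117.12; x* = 12 + 0.5·117.12/0.74 = 91.1351.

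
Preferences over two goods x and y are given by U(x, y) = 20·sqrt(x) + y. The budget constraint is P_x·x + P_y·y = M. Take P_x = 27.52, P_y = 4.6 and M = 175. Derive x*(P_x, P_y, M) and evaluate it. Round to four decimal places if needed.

x* = 2.794

MU_x = 10/√x, MU_y = 1. Tangency: 10/√x = P_x/P_y.
Thus x* = (10·P_y/P_x)² — independent of M — with the rest of income spent on y.
Plugging in: x* = (10·4.6/27.52)² = 2.794.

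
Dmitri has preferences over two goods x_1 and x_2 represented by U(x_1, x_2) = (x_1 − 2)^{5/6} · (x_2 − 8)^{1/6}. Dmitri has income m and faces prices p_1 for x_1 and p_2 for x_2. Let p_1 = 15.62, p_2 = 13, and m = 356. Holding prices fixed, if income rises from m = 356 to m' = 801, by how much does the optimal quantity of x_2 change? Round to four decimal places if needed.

Δx_2* = 5.7051

This is Cobb-Douglas in (x_1−2, x_2−8): tangency gives 5/6·p_2·(x_2−8) = 1/6·p_1·(x_1−2).
Substituting into the budget: x_1* = 2 + 5/6·(m − 2·p_1 − 8·p_2)/p_1, and x_2* = 8 + 1/6·(…)/p_2.
Discretionary income = 356 − 2·15.62 − 8·13 = 220.76; x_2* = 8 + 1/6·220.76/13 = 10.8303.
At m' = 801: x_2* = 16.5354. Change: 16.5354 − 10.8303 = 5.7051.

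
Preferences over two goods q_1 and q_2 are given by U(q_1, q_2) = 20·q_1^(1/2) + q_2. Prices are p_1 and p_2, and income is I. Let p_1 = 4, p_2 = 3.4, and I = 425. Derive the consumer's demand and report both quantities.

q_1* = 72.25, q_2* = 40

MU_q_1 = 10/√q_1, MU_q_2 = 1. Tangency: 10/√q_1 = p_1/p_2.
Thus q_1* = (10·p_2/p_1)² — independent of I — with the rest of income spent on q_2.
Plugging in: q_1* = (10·3.4/4)² = 72.25, q_2* = 40.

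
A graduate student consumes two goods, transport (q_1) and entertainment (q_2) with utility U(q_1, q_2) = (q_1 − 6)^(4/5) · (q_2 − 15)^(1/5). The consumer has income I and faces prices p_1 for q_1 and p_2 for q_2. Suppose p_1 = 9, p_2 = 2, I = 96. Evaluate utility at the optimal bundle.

MRS = 4·(q_2−15)/(q_1−6). Tangency with p_1/p_2 gives q_2−15 = (1/4)·(p_1/p_2)·(q_1−6).
Substituting into the budget: q_1* = 6 + 0.8·(I − 6·p_1 − 15·p_2)/p_1, and q_2* = 15 + 0.2·(…)/p_2.
Discretionary income = 96 − 6·9 − 15·2 = 12; q_1* = 6 + 0.8·12/9 = 7.0667; q_2* = 15 + 0.2·12/2 = 16.2.
Utility at the optimum: U(7.0667, 16.2) = 1.0921.

V = 1.0921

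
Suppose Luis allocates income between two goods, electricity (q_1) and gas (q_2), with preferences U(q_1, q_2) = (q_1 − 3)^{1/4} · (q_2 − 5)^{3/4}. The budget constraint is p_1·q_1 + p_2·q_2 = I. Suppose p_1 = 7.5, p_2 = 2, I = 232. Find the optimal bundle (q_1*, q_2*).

q_1* = 9.65, q_2* = 79.8125

Substituting into the budget: q_1* = 3 + 0.25·(I − 3·p_1 − 5·p_2)/p_1, and q_2* = 5 + 0.75·(…)/p_2.
Discretionary income = 232 − 3·7.5 − 5·2 = 199.5; q_1* = 3 + 0.25·199.5/7.5 = 9.65; q_2* = 5 + 0.75·199.5/2 = 79.8125.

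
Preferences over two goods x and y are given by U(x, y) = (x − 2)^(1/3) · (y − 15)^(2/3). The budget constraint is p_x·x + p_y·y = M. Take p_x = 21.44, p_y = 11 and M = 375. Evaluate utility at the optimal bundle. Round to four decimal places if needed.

V = 6.4356

Let x' = x−2, y' = y−15. MRS = (1/2)·y'/x' = p_x/p_y.
After buying the subsistence bundle (2, 15), a share 1/3 of the remaining income goes to x: x* = 2 + 1/3·(M − 2p_x − 15p_y)/p_x.
Discretionary income = 375 − 2·21.44 − 15·11 = 167.12; x* = 2 + 1/3·167.12/21.44 = 4.5983; y* = 15 + 2/3·167.12/11 = 25.1285.
Utility at the optimum: U(4.5983, 25.1285) = 6.4356.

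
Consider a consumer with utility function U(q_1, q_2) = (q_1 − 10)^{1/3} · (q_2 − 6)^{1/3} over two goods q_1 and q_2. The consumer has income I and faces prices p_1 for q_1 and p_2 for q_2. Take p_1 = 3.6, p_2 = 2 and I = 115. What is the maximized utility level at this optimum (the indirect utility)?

This is Cobb-Douglas in (q_1−10, q_2−6): tangency gives 1/3·p_2·(q_2−6) = 1/3·p_1·(q_1−10).
Substituting into the budget: q_1* = 10 + 0.5·(I − 10·p_1 − 6·p_2)/p_1, and q_2* = 6 + 0.5·(…)/p_2.
Discretionary income = 115 − 10·3.6 − 6·2 = 67; q_1* = 10 + 0.5·67/3.6 = 19.3056; q_2* = 6 + 0.5·67/2 = 22.75.
Utility at the optimum: U(19.3056, 22.75) = 5.3817.

V = 5.3817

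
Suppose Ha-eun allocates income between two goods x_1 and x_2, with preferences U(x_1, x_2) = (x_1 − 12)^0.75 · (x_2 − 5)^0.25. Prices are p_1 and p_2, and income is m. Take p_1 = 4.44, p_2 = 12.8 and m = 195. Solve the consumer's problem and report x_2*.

Let x_1' = x_1−12, x_2' = x_2−5. MRS = 3·x_2'/x_1' = p_1/p_2.
Substituting into the budget: x_1* = 12 + 0.75·(m − 12·p_1 − 5·p_2)/p_1, and x_2* = 5 + 0.25·(…)/p_2.
Discretionary income = 195 − 12·4.44 − 5·12.8 = 77.72; x_2* = 5 + 0.25·77.72/12.8 = 6.518.

x_2* = 6.518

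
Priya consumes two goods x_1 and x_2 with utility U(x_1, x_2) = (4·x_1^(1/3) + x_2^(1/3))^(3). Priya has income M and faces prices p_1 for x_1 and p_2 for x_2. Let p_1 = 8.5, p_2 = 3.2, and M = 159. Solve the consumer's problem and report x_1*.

x_1* = 15.54

MU_x_1 ∝ 4·x_1^(-2/3), MU_x_2 ∝ x_2^(-2/3), so MRS = 4·(x_2/x_1)^(2/3) = p_1/p_2.
Hence x_2/x_1 = ((1/4)·p_1/p_2)^(1/(2/3)), i.e. raised to the 1.5 power.
With the ratio pinned down, the budget gives x_1* = M/(p_1 + p_2·(x_2/x_1)) and x_2* = (x_2/x_1)·x_1*.
Numerically x_2/x_1 = 0.541145, so x_1* = 159/(8.5 + 3.2·0.541145) = 15.54.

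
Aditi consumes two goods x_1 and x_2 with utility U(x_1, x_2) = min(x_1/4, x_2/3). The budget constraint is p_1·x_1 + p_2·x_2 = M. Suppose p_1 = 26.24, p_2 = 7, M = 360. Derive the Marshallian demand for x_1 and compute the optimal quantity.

With perfect complements, no substitution: consume in ratio x_1:x_2 = 4:3.
Budget: p_1·x_1 + p_2·(3/4)·x_1 = M, so (4·p_1 + 3·p_2)·x_1 = 4·M.
Demand: x_1*(p_1,p_2,M) = 4·M/(4·p_1 + 3·p_2), x_2* = 3·M/(4·p_1 + 3·p_2).
Here 4·26.24 + 3·7 = 125.96, giving x_1* = 11.4322.

x_1* = 11.4322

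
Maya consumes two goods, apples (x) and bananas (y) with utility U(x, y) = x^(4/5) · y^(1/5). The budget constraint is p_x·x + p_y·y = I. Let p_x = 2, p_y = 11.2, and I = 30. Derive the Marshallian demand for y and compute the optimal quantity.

Demand: x*(p_x,p_y,I) = 0.8·I/p_x and y* = 0.2·I/p_y.
At p_x=2, p_y=11.2, I=30: y* = 0.2·30/11.2 = 0.5357.

y* = 0.5357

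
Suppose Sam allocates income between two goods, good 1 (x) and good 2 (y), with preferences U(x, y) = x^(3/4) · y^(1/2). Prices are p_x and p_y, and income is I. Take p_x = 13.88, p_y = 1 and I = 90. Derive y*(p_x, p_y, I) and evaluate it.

At p_x=13.88, p_y=1, I=90: y* = 0.4·90/1 = 36.

y* = 36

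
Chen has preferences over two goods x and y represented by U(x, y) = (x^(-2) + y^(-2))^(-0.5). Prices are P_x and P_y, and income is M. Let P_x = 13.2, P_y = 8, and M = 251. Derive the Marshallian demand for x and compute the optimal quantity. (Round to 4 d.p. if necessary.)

MRS = MU_x/MU_y = (y/x)^(3). Set equal to P_x/P_y.
Hence y/x = (P_x/P_y)^(1/(3)), i.e. raised to the 1/3 power.
With the ratio pinned down, the budget gives x* = M/(P_x + P_y·(y/x)) and y* = (y/x)·x*.
Numerically y/x = 1.181666, so x* = 251/(13.2 + 8·1.181666) = 11.0801.

x* = 11.0801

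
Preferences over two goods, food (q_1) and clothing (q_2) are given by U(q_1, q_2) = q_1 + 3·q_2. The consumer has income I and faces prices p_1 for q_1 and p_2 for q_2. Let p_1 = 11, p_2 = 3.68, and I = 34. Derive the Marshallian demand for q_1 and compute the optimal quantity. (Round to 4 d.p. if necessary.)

q_1* = 0

Perfect substitutes: compare marginal utility per dollar. 1/p_1 vs 3/p_2 → 0.0909 vs 0.8152.
q_2 gives more utility per dollar, so spend all income on q_2: q_2* = I/p_2, q_1* = 0.
Numerically: q_1* = 0, q_2* = 9.2391.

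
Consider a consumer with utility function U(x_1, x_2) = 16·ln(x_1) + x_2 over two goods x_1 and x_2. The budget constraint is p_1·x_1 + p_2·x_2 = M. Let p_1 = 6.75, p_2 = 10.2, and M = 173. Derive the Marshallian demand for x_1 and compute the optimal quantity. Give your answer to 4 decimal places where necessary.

x_1* = 24.1778

MU_x_1 = 16/x_1, MU_x_2 = 1. Tangency: 16/x_1 = p_1/p_2.
So x_1*(p_1,p_2) = 16·p_2/p_1, independent of income; and x_2* = (M − 16·p_2)/p_2.
At the given prices: x_1* = 16·10.2/6.75 = 24.1778.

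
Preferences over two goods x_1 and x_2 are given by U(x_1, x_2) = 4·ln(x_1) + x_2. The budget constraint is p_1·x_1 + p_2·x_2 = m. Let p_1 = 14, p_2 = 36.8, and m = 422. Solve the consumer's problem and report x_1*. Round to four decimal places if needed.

x_1* = 10.5143

Set MRS = p_1/p_2: (4/x_1)/1 = p_1/p_2.
So x_1*(p_1,p_2) = 4·p_2/p_1, independent of income; and x_2* = (m − 4·p_2)/p_2.
At the given prices: x_1* = 4·36.8/14 = 10.5143.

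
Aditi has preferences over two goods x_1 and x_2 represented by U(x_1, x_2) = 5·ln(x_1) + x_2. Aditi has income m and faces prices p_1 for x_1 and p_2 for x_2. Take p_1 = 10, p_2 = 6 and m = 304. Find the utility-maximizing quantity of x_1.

x_1* = 3

Set MRS = p_1/p_2: (5/x_1)/1 = p_1/p_2.
So x_1*(p_1,p_2) = 5·p_2/p_1, independent of income; and x_2* = (m − 5·p_2)/p_2.
At the given prices: x_1* = 5·6/10 = 3.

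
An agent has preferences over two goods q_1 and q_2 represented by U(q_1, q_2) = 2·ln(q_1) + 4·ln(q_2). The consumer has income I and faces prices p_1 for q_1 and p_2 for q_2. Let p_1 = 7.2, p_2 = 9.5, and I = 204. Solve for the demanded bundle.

q_1* = 9.4444, q_2* = 14.3158

MU_q_1/MU_q_2 = (2·q_2)/(4·q_1); tangency sets this equal to p_1/p_2.
Rearranging, p_2·q_2 = 2·p_1·q_1. Substituting into the budget gives p_1·q_1·(1 + 2) = I.
Demand: q_1*(p_1,p_2,I) = 1/3·I/p_1 and q_2* = 2/3·I/p_2.
At p_1=7.2, p_2=9.5, I=204: q_1* = 1/3·204/7.2 = 9.4444, q_2* = 14.3158.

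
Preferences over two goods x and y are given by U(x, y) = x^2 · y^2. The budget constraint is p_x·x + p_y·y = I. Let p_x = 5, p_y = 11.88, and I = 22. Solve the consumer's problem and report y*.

y* = 0.9259

Tangency: MRS = y/x = p_x/p_y.
So 2·p_y·y = 2·p_x·x; combined with the budget, a share 0.5 of income goes to x.
Demand: x*(p_x,p_y,I) = 0.5·I/p_x and y* = 0.5·I/p_y.
At p_x=5, p_y=11.88, I=22: y* = 0.5·22/11.88 = 0.9259.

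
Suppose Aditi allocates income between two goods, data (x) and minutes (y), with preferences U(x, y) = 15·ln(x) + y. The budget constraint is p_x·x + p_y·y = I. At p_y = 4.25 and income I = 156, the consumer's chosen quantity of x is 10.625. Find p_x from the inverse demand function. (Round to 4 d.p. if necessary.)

p_x = 6

MU_x = 15/x, MU_y = 1. Tangency: 15/x = p_x/p_y.
So x*(p_x,p_y) = 15·p_y/p_x, independent of income; and y* = (I − 15·p_y)/p_y.
Set x* = 10.625 in the demand function and solve for p_x: p_x = 6.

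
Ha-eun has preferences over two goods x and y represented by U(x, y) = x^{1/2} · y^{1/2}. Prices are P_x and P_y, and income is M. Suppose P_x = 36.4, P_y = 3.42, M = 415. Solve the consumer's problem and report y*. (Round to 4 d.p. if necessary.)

y* = 60.6725

MU_x/MU_y = (0.5·y)/(0.5·x); tangency sets this equal to P_x/P_y.
So 0.5·P_y·y = 0.5·P_x·x; combined with the budget, a share 0.5 of income goes to x.
Demand: x*(P_x,P_y,M) = 0.5·M/P_x and y* = 0.5·M/P_y.
At P_x=36.4, P_y=3.42, M=415: y* = 0.5·415/3.42 = 60.6725.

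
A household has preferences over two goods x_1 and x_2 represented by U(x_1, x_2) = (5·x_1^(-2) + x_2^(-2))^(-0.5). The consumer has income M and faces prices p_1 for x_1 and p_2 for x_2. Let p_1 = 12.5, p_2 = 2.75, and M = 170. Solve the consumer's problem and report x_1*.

MRS = MU_x_1/MU_x_2 = 5·(x_2/x_1)^(3). Set equal to p_1/p_2.
Solve for the ratio: x_2/x_1 = [(1/5)·p_1/p_2]^(1/3).
Substitute x_2 = (x_2/x_1)·x_1 into the budget: x_1* = M/(p_1 + p_2·(x_2/x_1)).
Numerically x_2/x_1 = 0.968729, so x_1* = 170/(12.5 + 2.75·0.968729) = 11.2108.

x_1* = 11.2108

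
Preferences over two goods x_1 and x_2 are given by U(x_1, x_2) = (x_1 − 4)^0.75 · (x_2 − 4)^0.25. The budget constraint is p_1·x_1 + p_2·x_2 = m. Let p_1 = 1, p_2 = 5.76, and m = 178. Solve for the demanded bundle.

x_1* = 117.22, x_2* = 10.5521

Let x_1' = x_1−4, x_2' = x_2−4. MRS = 3·x_2'/x_1' = p_1/p_2.
After buying the subsistence bundle (4, 4), a share 0.75 of the remaining income goes to x_1: x_1* = 4 + 0.75·(m − 4p_1 − 4p_2)/p_1.
Discretionary income = 178 − 4·1 − 4·5.76 = 150.96; x_1* = 4 + 0.75·150.96/1 = 117.22; x_2* = 4 + 0.25·150.96/5.76 = 10.5521.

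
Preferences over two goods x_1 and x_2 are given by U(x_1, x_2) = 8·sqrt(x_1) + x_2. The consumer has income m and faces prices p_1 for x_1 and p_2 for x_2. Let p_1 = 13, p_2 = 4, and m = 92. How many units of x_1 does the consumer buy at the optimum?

x_1* = 1.5148

Set MRS = p_1/p_2: 4·x_1^(−1/2) = p_1/p_2.
Thus x_1* = (4·p_2/p_1)² — independent of m — with the rest of income spent on x_2.
Plugging in: x_1* = (4·4/13)² = 1.5148.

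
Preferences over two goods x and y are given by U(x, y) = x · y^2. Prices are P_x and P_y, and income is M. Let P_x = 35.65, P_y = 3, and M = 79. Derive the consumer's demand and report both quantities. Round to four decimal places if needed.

At P_x=35.65, P_y=3, M=79: x* = 1/3·79/35.65 = 0.7387, y* = 17.5556.

x* = 0.7387, y* = 17.5556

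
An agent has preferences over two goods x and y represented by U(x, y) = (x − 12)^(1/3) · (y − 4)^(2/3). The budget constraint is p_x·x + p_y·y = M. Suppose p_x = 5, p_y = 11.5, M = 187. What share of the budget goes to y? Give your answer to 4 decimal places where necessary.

share on y = 0.5348

MRS = (1/2)·(y−4)/(x−12). Tangency with p_x/p_y gives y−4 = 2·(p_x/p_y)·(x−12).
After buying the subsistence bundle (12, 4), a share 1/3 of the remaining income goes to x: x* = 12 + 1/3·(M − 12p_x − 4p_y)/p_x.
Discretionary income = 187 − 12·5 − 4·11.5 = 81; x* = 12 + 1/3·81/5 = 17.4; y* = 4 + 2/3·81/11.5 = 8.6957.
Expenditure on y: 11.5·8.6957 = 100; share = 0.5348.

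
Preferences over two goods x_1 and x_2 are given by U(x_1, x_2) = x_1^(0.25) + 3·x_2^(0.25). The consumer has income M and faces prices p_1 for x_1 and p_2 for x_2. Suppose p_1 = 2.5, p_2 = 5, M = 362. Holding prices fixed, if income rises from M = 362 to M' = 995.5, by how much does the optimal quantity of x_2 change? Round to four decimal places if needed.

MRS = MU_x_1/MU_x_2 = (1/3)·(x_2/x_1)^(0.75). Set equal to p_1/p_2.
Hence x_2/x_1 = (3·p_1/p_2)^(1/(0.75)), i.e. raised to the 4/3 power.
With the ratio pinned down, the budget gives x_1* = M/(p_1 + p_2·(x_2/x_1)) and x_2* = (x_2/x_1)·x_1*.
Numerically x_2/x_1 = 1.717071, so x_1* = 362/(2.5 + 5·1.717071) = 32.6557 and x_2* = 1.717071·32.6557 = 56.0722.
At M' = 995.5: x_2* = 154.1984. Change: 154.1984 − 56.0722 = 98.1263.

Δx_2* = 98.1263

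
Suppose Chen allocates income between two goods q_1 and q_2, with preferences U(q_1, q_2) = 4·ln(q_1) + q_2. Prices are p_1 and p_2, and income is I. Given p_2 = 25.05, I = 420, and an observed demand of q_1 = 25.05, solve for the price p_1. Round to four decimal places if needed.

MU_q_1 = 4/q_1, MU_q_2 = 1. Tangency: 4/q_1 = p_1/p_2.
So q_1*(p_1,p_2) = 4·p_2/p_1, independent of income; and q_2* = (I − 4·p_2)/p_2.
Set q_1* = 25.05 in the demand function and solve for p_1: p_1 = 4.

p_1 = 4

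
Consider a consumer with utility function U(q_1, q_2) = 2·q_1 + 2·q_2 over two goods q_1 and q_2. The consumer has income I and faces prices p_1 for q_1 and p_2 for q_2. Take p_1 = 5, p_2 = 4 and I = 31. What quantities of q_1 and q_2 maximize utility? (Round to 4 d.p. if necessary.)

q_1* = 0, q_2* = 7.75

Linear utility — the consumer picks whichever good has higher MU/price: 2/5 = 0.4 vs 2/4 = 0.5.
q_2 gives more utility per dollar, so spend all income on q_2: q_2* = I/p_2, q_1* = 0.
Numerically: q_1* = 0, q_2* = 7.75.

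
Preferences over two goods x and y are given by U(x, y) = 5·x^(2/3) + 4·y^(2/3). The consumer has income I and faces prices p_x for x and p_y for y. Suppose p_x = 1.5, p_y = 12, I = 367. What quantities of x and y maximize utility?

MRS = MU_x/MU_y = (5/4)·(y/x)^(1/3). Set equal to p_x/p_y.
Hence y/x = ((4/5)·p_x/p_y)^(1/(1/3)), i.e. raised to the 3 power.
With the ratio pinned down, the budget gives x* = I/(p_x + p_y·(y/x)) and y* = (y/x)·x*.
Numerically y/x = 0.001, so x* = 367/(1.5 + 12·0.001) = 242.7249 and y* = 0.001·242.7249 = 0.2427.

x* = 242.7249, y* = 0.2427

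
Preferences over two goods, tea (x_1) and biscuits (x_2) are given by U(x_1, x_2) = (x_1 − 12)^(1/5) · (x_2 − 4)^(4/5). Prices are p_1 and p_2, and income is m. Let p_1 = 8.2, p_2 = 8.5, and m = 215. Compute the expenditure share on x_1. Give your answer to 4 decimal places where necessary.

share on x_1 = 0.5345

Let x_1' = x_1−12, x_2' = x_2−4. MRS = (1/4)·x_2'/x_1' = p_1/p_2.
Substituting into the budget: x_1* = 12 + 0.2·(m − 12·p_1 − 4·p_2)/p_1, and x_2* = 4 + 0.8·(…)/p_2.
Discretionary income = 215 − 12·8.2 − 4·8.5 = 82.6; x_1* = 12 + 0.2·82.6/8.2 = 14.0146; x_2* = 4 + 0.8·82.6/8.5 = 11.7741.
Expenditure on x_1: 8.2·14.0146 = 114.92; share = 0.5345.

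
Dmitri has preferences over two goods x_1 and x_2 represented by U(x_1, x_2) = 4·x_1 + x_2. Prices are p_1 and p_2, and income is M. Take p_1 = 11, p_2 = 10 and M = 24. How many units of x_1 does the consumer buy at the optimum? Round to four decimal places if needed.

Numerically: x_1* = 2.1818, x_2* = 0.

x_1* = 2.1818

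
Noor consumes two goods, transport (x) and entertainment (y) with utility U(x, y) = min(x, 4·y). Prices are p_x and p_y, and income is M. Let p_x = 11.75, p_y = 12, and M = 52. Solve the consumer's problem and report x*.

x* = 3.5254

Leontief preferences: the optimum is at the kink where x/4 = y/1, i.e. y = (1/4)·x.
Budget: p_x·x + p_y·(1/4)·x = M, so (4·p_x + p_y)·x = 4·M.
Demand: x*(p_x,p_y,M) = 4·M/(4·p_x + p_y), y* = M/(4·p_x + p_y).
Here 4·11.75 + 12 = 59, giving x* = 3.5254.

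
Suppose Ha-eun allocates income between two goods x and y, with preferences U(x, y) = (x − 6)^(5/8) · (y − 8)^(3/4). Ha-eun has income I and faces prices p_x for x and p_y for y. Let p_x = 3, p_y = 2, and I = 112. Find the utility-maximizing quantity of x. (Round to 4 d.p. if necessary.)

This is Cobb-Douglas in (x−6, y−8): tangency gives 0.625·p_y·(y−8) = 0.75·p_x·(x−6).
After buying the subsistence bundle (6, 8), a share 5/11 of the remaining income goes to x: x* = 6 + 5/11·(I − 6p_x − 8p_y)/p_x.
Discretionary income = 112 − 6·3 − 8·2 = 78; x* = 6 + 5/11·78/3 = 17.8182.

x* = 17.8182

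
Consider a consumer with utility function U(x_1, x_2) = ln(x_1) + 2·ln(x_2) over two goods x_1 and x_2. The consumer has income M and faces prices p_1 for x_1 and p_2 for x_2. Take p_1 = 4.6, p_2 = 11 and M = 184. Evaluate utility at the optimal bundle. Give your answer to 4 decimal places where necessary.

V = 7.4134

The MRS is (1/2)·x_2/x_1. Set MRS = p_1/p_2.
Rearranging, p_2·x_2 = 2·p_1·x_1. Substituting into the budget gives p_1·x_1·(1 + 2) = M.
Demand: x_1*(p_1,p_2,M) = 1/3·M/p_1 and x_2* = 2/3·M/p_2.
At p_1=4.6, p_2=11, M=184: x_1* = 1/3·184/4.6 = 13.3333, x_2* = 11.1515.
Utility at the optimum: U(13.3333, 11.1515) = 7.4134.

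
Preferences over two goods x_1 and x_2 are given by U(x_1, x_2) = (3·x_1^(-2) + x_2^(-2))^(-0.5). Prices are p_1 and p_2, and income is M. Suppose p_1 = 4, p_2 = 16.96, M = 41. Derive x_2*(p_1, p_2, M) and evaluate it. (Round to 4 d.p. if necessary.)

x_2* = 1.5591

MU_x_1 ∝ 3·x_1^(-3), MU_x_2 ∝ x_2^(-3), so MRS = 3·(x_2/x_1)^(3) = p_1/p_2.
Hence x_2/x_1 = ((1/3)·p_1/p_2)^(1/(3)), i.e. raised to the 1/3 power.
With the ratio pinned down, the budget gives x_1* = M/(p_1 + p_2·(x_2/x_1)) and x_2* = (x_2/x_1)·x_1*.
Numerically x_2/x_1 = 0.428388, so x_1* = 41/(4 + 16.96·0.428388) = 3.6394 and x_2* = 0.428388·3.6394 = 1.5591.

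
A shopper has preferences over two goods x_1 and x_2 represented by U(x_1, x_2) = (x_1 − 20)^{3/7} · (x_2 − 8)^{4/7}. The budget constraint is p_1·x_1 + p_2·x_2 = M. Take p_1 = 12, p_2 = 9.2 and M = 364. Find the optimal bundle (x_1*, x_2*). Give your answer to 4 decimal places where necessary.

x_1* = 21.8, x_2* = 11.1304

MRS = (3/4)·(x_2−8)/(x_1−20). Tangency with p_1/p_2 gives x_2−8 = (4/3)·(p_1/p_2)·(x_1−20).
Substituting into the budget: x_1* = 20 + 3/7·(M − 20·p_1 − 8·p_2)/p_1, and x_2* = 8 + 4/7·(…)/p_2.
Discretionary income = 364 − 20·12 − 8·9.2 = 50.4; x_1* = 20 + 3/7·50.4/12 = 21.8; x_2* = 8 + 4/7·50.4/9.2 = 11.1304.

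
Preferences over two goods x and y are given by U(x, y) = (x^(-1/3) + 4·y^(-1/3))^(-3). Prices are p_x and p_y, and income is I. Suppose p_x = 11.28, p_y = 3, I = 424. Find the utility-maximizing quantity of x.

x* = 12.4007

MU_x ∝ x^(-4/3), MU_y ∝ 4·y^(-4/3), so MRS = (1/4)·(y/x)^(4/3) = p_x/p_y.
Hence y/x = (4·p_x/p_y)^(1/(4/3)), i.e. raised to the 0.75 power.
With the ratio pinned down, the budget gives x* = I/(p_x + p_y·(y/x)) and y* = (y/x)·x*.
Numerically y/x = 7.63723, so x* = 424/(11.28 + 3·7.63723) = 12.4007.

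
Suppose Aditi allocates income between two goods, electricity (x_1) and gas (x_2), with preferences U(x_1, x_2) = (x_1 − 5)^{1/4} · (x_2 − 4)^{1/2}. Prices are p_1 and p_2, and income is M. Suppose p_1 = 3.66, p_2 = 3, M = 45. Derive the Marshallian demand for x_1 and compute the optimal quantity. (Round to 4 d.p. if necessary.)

x_1* = 6.3388

Let x_1' = x_1−5, x_2' = x_2−4. MRS = (1/2)·x_2'/x_1' = p_1/p_2.
Substituting into the budget: x_1* = 5 + 1/3·(M − 5·p_1 − 4·p_2)/p_1, and x_2* = 4 + 2/3·(…)/p_2.
Discretionary income = 45 − 5·3.66 − 4·3 = 14.7; x_1* = 5 + 1/3·14.7/3.66 = 6.3388.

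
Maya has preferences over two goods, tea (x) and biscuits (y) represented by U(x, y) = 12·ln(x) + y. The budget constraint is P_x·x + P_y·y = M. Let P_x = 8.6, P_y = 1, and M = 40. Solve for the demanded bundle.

x* = 1.3953, y* = 28

So x*(P_x,P_y) = 12·P_y/P_x, independent of income; and y* = (M − 12·P_y)/P_y.
At the given prices: x* = 12·1/8.6 = 1.3953, and y* = 28.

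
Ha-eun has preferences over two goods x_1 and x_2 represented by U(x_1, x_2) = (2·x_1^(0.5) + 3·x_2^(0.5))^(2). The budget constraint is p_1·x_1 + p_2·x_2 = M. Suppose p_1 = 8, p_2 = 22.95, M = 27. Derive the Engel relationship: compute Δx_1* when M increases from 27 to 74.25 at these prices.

Δx_1* = 3.3101

MU_x_1 ∝ 2·x_1^(-0.5), MU_x_2 ∝ 3·x_2^(-0.5), so MRS = (2/3)·(x_2/x_1)^(0.5) = p_1/p_2.
Solve for the ratio: x_2/x_1 = [(3/2)·p_1/p_2]^(2).
Substitute x_2 = (x_2/x_1)·x_1 into the budget: x_1* = M/(p_1 + p_2·(x_2/x_1)).
Numerically x_2/x_1 = 0.273399, so x_1* = 27/(8 + 22.95·0.273399) = 1.8915.
At M' = 74.25: x_1* = 5.2016. Change: 5.2016 − 1.8915 = 3.3101.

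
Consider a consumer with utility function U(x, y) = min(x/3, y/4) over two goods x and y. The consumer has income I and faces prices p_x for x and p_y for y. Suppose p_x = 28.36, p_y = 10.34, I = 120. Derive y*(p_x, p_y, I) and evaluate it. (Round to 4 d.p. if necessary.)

y* = 3.7963

With perfect complements, no substitution: consume in ratio x:y = 3:4.
Budget: p_x·x + p_y·(4/3)·x = I, so (3·p_x + 4·p_y)·x = 3·I.
Demand: x*(p_x,p_y,I) = 3·I/(3·p_x + 4·p_y), y* = 4·I/(3·p_x + 4·p_y).
Here 3·28.36 + 4·10.34 = 126.44, giving y* = 3.7963.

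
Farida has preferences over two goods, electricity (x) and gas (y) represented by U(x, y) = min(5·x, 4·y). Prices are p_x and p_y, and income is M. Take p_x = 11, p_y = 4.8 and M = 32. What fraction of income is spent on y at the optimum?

Demand: x*(p_x,p_y,M) = 4·M/(4·p_x + 5·p_y), y* = 5·M/(4·p_x + 5·p_y).
Here 4·11 + 5·4.8 = 68, giving x* = 1.8824 and y* = 2.3529.
Expenditure on y: 4.8·2.3529 = 11.2941; share = 0.3529.

share on y = 0.3529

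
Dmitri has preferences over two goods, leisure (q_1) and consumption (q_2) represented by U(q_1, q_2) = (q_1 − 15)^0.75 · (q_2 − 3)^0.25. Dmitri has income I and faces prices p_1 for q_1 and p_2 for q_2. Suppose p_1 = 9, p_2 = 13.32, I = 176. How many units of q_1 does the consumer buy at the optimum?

q_1* = 15.0867

This is Cobb-Douglas in (q_1−15, q_2−3): tangency gives 0.75·p_2·(q_2−3) = 0.25·p_1·(q_1−15).
Substituting into the budget: q_1* = 15 + 0.75·(I − 15·p_1 − 3·p_2)/p_1, and q_2* = 3 + 0.25·(…)/p_2.
Discretionary income = 176 − 15·9 − 3·13.32 = 1.04; q_1* = 15 + 0.75·1.04/9 = 15.0867.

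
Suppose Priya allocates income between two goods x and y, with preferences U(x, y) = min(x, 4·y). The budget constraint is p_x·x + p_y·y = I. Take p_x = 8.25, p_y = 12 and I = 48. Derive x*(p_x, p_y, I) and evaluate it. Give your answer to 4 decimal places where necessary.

x* = 4.2667

Here 4·8.25 + 12 = 45, giving x* = 4.2667.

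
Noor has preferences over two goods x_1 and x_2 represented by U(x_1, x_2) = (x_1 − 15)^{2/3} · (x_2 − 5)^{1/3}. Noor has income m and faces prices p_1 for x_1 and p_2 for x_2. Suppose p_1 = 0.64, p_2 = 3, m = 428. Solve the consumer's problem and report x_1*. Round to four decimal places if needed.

x_1* = 435.2083

Let x_1' = x_1−15, x_2' = x_2−5. MRS = 2·x_2'/x_1' = p_1/p_2.
Substituting into the budget: x_1* = 15 + 2/3·(m − 15·p_1 − 5·p_2)/p_1, and x_2* = 5 + 1/3·(…)/p_2.
Discretionary income = 428 − 15·0.64 − 5·3 = 403.4; x_1* = 15 + 2/3·403.4/0.64 = 435.2083.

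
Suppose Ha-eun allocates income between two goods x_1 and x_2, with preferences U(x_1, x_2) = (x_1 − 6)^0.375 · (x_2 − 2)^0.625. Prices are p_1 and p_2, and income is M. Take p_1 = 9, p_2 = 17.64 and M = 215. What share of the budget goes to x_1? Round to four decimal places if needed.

share on x_1 = 0.4704

MRS = (3/5)·(x_2−2)/(x_1−6). Tangency with p_1/p_2 gives x_2−2 = (5/3)·(p_1/p_2)·(x_1−6).
Substituting into the budget: x_1* = 6 + 0.375·(M − 6·p_1 − 2·p_2)/p_1, and x_2* = 2 + 0.625·(…)/p_2.
Discretionary income = 215 − 6·9 − 2·17.64 = 125.72; x_1* = 6 + 0.375·125.72/9 = 11.2383; x_2* = 2 + 0.625·125.72/17.64 = 6.4544.
Expenditure on x_1: 9·11.2383 = 101.145; share = 0.4704.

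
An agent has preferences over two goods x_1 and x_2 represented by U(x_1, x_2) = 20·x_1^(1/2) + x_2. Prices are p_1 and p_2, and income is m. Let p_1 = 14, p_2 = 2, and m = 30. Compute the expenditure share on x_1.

Set MRS = p_1/p_2: 10·x_1^(−1/2) = p_1/p_2.
Thus x_1* = (10·p_2/p_1)² — independent of m — with the rest of income spent on x_2.
Plugging in: x_1* = (10·2/14)² = 2.0408, x_2* = 0.7143.
Expenditure on x_1: 14·2.0408 = 28.5714; share = 0.9524.

share on x_1 = 0.9524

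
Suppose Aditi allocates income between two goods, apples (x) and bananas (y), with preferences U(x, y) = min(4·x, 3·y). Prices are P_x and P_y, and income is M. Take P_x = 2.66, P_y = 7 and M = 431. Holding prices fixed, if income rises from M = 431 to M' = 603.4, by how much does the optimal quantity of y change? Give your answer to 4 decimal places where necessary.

Leontief preferences: the optimum is at the kink where x/3 = y/4, i.e. y = (4/3)·x.
Budget: P_x·x + P_y·(4/3)·x = M, so (3·P_x + 4·P_y)·x = 3·M.
Demand: x*(P_x,P_y,M) = 3·M/(3·P_x + 4·P_y), y* = 4·M/(3·P_x + 4·P_y).
Here 3·2.66 + 4·7 = 35.98, giving y* = 47.9155.
At M' = 603.4: y* = 67.0817. Change: 67.0817 − 47.9155 = 19.1662.

Δy* = 19.1662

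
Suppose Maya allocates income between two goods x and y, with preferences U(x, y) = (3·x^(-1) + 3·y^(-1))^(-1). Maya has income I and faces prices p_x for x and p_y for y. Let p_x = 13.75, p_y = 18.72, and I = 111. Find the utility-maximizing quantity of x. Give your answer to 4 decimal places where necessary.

x* = 3.7256

MRS = MU_x/MU_y = (y/x)^(2). Set equal to p_x/p_y.
Solve for the ratio: y/x = [p_x/p_y]^(0.5).
Substitute y = (y/x)·x into the budget: x* = I/(p_x + p_y·(y/x)).
Numerically y/x = 0.857035, so x* = 111/(13.75 + 18.72·0.857035) = 3.7256.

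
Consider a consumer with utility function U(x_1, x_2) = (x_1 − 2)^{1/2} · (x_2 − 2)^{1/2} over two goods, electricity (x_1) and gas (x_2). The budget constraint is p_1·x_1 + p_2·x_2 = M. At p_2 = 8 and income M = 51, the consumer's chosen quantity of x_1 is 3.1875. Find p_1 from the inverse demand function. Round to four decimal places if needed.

This is Cobb-Douglas in (x_1−2, x_2−2): tangency gives 0.5·p_2·(x_2−2) = 0.5·p_1·(x_1−2).
Substituting into the budget: x_1* = 2 + 0.5·(M − 2·p_1 − 2·p_2)/p_1, and x_2* = 2 + 0.5·(…)/p_2.
Set x_1* = 3.1875 in the demand function and solve for p_1: p_1 = 8.

p_1 = 8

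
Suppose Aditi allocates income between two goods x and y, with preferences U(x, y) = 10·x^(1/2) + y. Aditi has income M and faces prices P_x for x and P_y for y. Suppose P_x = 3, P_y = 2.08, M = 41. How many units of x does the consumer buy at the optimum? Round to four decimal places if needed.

x* = 12.0178

Utility is quasi-linear in y; the FOC for x is 5/√x = P_x/P_y.
Solve: √x = 5·P_y/P_x, so x*(P_x,P_y) = (5·P_y/P_x)², and y* = (M − P_x·x*)/P_y.
Plugging in: x* = (5·2.08/3)² = 12.0178.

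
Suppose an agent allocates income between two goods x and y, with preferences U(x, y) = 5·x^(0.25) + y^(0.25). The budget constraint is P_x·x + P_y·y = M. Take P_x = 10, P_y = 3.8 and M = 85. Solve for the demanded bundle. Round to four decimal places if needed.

x* = 7.3183, y* = 3.1098

Substitute y = (y/x)·x into the budget: x* = M/(P_x + P_y·(y/x)).
Numerically y/x = 0.424941, so x* = 85/(10 + 3.8·0.424941) = 7.3183 and y* = 0.424941·7.3183 = 3.1098.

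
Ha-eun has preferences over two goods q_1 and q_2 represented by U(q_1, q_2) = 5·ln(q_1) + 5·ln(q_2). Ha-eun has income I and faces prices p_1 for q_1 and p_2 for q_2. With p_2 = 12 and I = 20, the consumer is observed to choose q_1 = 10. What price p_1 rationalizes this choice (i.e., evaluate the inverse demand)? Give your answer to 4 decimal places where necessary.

Tangency: MRS = q_2/q_1 = p_1/p_2.
Rearranging, p_2·q_2 = p_1·q_1. Substituting into the budget gives p_1·q_1·(1 + 1) = I.
Demand: q_1*(p_1,p_2,I) = 0.5·I/p_1 and q_2* = 0.5·I/p_2.
Set q_1* = 10 in the demand function and solve for p_1: p_1 = 1.

p_1 = 1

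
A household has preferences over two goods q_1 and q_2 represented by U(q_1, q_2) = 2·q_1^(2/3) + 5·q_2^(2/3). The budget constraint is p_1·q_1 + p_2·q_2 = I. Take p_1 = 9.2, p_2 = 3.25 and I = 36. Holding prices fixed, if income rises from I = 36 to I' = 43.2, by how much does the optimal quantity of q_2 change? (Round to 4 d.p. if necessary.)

Δq_2* = 2.1978

Numerically q_2/q_1 = 354.432408, so q_1* = 36/(9.2 + 3.25·354.432408) = 0.031 and q_2* = 354.432408·0.031 = 10.9892.
At I' = 43.2: q_2* = 13.187. Change: 13.187 − 10.9892 = 2.1978.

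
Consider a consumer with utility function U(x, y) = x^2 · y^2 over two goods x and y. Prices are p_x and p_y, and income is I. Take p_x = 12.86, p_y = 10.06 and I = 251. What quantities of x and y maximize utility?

Demand: x*(p_x,p_y,I) = 0.5·I/p_x and y* = 0.5·I/p_y.
At p_x=12.86, p_y=10.06, I=251: x* = 0.5·251/12.86 = 9.7589, y* = 12.4751.

x* = 9.7589, y* = 12.4751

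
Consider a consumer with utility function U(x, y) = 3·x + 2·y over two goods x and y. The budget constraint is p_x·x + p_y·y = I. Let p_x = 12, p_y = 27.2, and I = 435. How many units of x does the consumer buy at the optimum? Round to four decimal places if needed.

x gives more utility per dollar, so spend all income on x: x* = I/p_x, y* = 0.
Numerically: x* = 36.25, y* = 0.

x* = 36.25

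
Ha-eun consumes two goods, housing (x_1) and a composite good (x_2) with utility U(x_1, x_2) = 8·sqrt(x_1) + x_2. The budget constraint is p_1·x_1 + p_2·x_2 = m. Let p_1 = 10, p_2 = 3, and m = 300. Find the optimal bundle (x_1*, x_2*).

x_1* = 1.44, x_2* = 95.2

MU_x_1 = 4/√x_1, MU_x_2 = 1. Tangency: 4/√x_1 = p_1/p_2.
Thus x_1* = (4·p_2/p_1)² — independent of m — with the rest of income spent on x_2.
Plugging in: x_1* = (4·3/10)² = 1.44, x_2* = 95.2.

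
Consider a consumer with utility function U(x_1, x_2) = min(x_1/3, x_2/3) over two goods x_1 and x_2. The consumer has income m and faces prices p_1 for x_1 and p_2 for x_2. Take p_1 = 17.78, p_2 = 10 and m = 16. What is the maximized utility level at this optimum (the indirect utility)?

V = 0.192

Demand: x_1*(p_1,p_2,m) = 3·m/(3·p_1 + 3·p_2), x_2* = 3·m/(3·p_1 + 3·p_2).
Here 3·17.78 + 3·10 = 83.34, giving x_1* = 0.576 and x_2* = 0.576.
Utility at the optimum: U(0.576, 0.576) = 0.192.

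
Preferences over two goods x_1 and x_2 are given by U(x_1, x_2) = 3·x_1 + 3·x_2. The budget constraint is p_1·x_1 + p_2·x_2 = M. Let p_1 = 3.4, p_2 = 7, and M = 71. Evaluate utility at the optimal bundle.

V = 62.6471

Numerically: x_1* = 20.8824, x_2* = 0.
Utility at the optimum: U(20.8824, 0) = 62.6471.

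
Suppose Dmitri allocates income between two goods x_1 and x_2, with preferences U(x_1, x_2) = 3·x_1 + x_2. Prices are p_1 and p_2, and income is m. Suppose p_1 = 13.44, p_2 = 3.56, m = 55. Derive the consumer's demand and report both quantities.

Perfect substitutes: compare marginal utility per dollar. 3/p_1 vs 1/p_2 → 0.2232 vs 0.2809.
x_2 gives more utility per dollar, so spend all income on x_2: x_2* = m/p_2, x_1* = 0.
Numerically: x_1* = 0, x_2* = 15.4494.

x_1* = 0, x_2* = 15.4494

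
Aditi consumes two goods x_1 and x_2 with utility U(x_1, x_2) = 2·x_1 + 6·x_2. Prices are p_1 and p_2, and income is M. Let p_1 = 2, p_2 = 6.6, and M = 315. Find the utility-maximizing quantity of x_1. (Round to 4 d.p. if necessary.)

Perfect substitutes: compare marginal utility per dollar. 2/p_1 vs 6/p_2 → 1 vs 0.9091.
x_1 gives more utility per dollar, so spend all income on x_1: x_1* = M/p_1, x_2* = 0.
Numerically: x_1* = 157.5, x_2* = 0.

x_1* = 157.5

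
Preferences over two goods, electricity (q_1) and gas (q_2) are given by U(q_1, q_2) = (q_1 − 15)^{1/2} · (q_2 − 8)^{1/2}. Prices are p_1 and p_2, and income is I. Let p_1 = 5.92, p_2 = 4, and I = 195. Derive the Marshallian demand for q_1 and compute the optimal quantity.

This is Cobb-Douglas in (q_1−15, q_2−8): tangency gives 0.5·p_2·(q_2−8) = 0.5·p_1·(q_1−15).
After buying the subsistence bundle (15, 8), a share 0.5 of the remaining income goes to q_1: q_1* = 15 + 0.5·(I − 15p_1 − 8p_2)/p_1.
Discretionary income = 195 − 15·5.92 − 8·4 = 74.2; q_1* = 15 + 0.5·74.2/5.92 = 21.2669.

q_1* = 21.2669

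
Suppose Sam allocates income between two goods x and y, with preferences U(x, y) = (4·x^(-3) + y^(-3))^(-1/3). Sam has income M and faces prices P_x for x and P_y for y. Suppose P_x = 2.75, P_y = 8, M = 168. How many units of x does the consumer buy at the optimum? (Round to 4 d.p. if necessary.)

From the CES first-order condition, 4·(y/x)^(4) = P_x/P_y.
Hence y/x = ((1/4)·P_x/P_y)^(1/(4)), i.e. raised to the 0.25 power.
Substitute y = (y/x)·x into the budget: x* = M/(P_x + P_y·(y/x)).
Numerically y/x = 0.541434, so x* = 168/(2.75 + 8·0.541434) = 23.7239.

x* = 23.7239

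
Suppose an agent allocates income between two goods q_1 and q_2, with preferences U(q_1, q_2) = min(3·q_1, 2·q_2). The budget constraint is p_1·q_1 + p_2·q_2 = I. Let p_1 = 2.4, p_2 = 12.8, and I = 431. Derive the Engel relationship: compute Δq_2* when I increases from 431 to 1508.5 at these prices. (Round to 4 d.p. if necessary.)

Δq_2* = 74.8264

Leontief preferences: the optimum is at the kink where q_1/2 = q_2/3, i.e. q_2 = (3/2)·q_1.
Budget: p_1·q_1 + p_2·(3/2)·q_1 = I, so (2·p_1 + 3·p_2)·q_1 = 2·I.
Demand: q_1*(p_1,p_2,I) = 2·I/(2·p_1 + 3·p_2), q_2* = 3·I/(2·p_1 + 3·p_2).
Here 2·2.4 + 3·12.8 = 43.2, giving q_2* = 29.9306.
At I' = 1508.5: q_2* = 104.7569. Change: 104.7569 − 29.9306 = 74.8264.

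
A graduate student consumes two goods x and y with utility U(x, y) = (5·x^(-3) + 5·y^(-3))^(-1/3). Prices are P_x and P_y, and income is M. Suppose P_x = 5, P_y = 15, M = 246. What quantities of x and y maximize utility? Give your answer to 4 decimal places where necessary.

x* = 15.0023, y* = 11.3992

MRS = MU_x/MU_y = (y/x)^(4). Set equal to P_x/P_y.
Hence y/x = (P_x/P_y)^(1/(4)), i.e. raised to the 0.25 power.
Substitute y = (y/x)·x into the budget: x* = M/(P_x + P_y·(y/x)).
Numerically y/x = 0.759836, so x* = 246/(5 + 15·0.759836) = 15.0023 and y* = 0.759836·15.0023 = 11.3992.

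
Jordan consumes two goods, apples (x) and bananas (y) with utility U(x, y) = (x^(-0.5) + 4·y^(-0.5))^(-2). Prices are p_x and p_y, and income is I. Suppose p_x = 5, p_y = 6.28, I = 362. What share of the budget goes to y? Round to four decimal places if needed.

share on y = 0.7311

MRS = MU_x/MU_y = (1/4)·(y/x)^(1.5). Set equal to p_x/p_y.
Hence y/x = (4·p_x/p_y)^(1/(1.5)), i.e. raised to the 2/3 power.
Substitute y = (y/x)·x into the budget: x* = I/(p_x + p_y·(y/x)).
Numerically y/x = 2.164613, so x* = 362/(5 + 6.28·2.164613) = 19.4689 and y* = 2.164613·19.4689 = 42.1426.
Expenditure on y: 6.28·42.1426 = 264.6556; share = 0.7311.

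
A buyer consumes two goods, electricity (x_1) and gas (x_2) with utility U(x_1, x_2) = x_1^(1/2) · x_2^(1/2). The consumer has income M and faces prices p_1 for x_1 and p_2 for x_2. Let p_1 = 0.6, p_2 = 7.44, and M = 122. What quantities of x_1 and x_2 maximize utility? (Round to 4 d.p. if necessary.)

MU_x_1/MU_x_2 = (0.5·x_2)/(0.5·x_1); tangency sets this equal to p_1/p_2.
So 0.5·p_2·x_2 = 0.5·p_1·x_1; combined with the budget, a share 0.5 of income goes to x_1.
Demand: x_1*(p_1,p_2,M) = 0.5·M/p_1 and x_2* = 0.5·M/p_2.
At p_1=0.6, p_2=7.44, M=122: x_1* = 0.5·122/0.6 = 101.6667, x_2* = 8.1989.

x_1* = 101.6667, x_2* = 8.1989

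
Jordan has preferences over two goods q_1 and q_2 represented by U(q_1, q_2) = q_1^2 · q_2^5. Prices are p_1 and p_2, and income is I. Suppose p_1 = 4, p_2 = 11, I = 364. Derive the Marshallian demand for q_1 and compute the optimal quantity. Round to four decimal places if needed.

The MRS is (2/5)·q_2/q_1. Set MRS = p_1/p_2.
Rearranging, p_2·q_2 = (5/2)·p_1·q_1. Substituting into the budget gives p_1·q_1·(1 + (5/2)) = I.
Demand: q_1*(p_1,p_2,I) = 2/7·I/p_1 and q_2* = 5/7·I/p_2.
At p_1=4, p_2=11, I=364: q_1* = 2/7·364/4 = 26.

q_1* = 26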